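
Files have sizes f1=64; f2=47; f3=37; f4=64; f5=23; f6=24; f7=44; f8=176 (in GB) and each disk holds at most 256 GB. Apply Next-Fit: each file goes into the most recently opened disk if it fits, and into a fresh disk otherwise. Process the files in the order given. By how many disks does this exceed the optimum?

Next-Fit: [64,47,37,64,23] [24,44,176] → 2 disks.
Total size 479 GB; any packing needs at least ⌈479/256⌉ = 2 disks.
So 2 is already optimal.

0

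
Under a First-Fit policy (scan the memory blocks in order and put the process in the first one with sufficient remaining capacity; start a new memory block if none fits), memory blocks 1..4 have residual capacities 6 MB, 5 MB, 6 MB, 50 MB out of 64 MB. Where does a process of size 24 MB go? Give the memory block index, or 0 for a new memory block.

Memory blocks with room: memory block 4 (50 MB).
The first with room is memory block 4.

4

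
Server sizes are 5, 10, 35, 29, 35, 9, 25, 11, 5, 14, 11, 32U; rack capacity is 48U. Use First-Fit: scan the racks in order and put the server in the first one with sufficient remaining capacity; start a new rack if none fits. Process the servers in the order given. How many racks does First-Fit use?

5

Put 5U in rack 1; 43U remain.
Put 10U in rack 1; 33U remain.
Put 35U in rack 2; 13U remain.
Put 29U in rack 1; 4U remain.
Put 35U in rack 3; 13U remain.
Put 9U in rack 2; 4U remain.
Put 25U in rack 4; 23U remain.
Put 11U in rack 3; 2U remain.
Put 5U in rack 4; 18U remain.
Put 14U in rack 4; 4U remain.
Put 11U in rack 5; 37U remain.
Put 32U in rack 5; 5U remain.
Final racks: [5,10,29] [35,9] [35,11] [25,5,14] [11,32].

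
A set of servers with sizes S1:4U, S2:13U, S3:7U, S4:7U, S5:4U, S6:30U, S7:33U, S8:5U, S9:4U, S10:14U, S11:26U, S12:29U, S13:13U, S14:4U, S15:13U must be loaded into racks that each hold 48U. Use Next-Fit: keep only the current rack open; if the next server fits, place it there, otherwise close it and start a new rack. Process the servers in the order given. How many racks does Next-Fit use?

S1 (4U) → rack 1 (remaining 44U)
S2 (13U) → rack 1 (remaining 31U)
S3 (7U) → rack 1 (remaining 24U)
S4 (7U) → rack 1 (remaining 17U)
S5 (4U) → rack 1 (remaining 13U)
S6 (30U) → rack 2 (remaining 18U)
S7 (33U) → rack 3 (remaining 15U)
S8 (5U) → rack 3 (remaining 10U)
S9 (4U) → rack 3 (remaining 6U)
S10 (14U) → rack 4 (remaining 34U)
S11 (26U) → rack 4 (remaining 8U)
S12 (29U) → rack 5 (remaining 19U)
S13 (13U) → rack 5 (remaining 6U)
S14 (4U) → rack 5 (remaining 2U)
S15 (13U) → rack 6 (remaining 35U)

6 racks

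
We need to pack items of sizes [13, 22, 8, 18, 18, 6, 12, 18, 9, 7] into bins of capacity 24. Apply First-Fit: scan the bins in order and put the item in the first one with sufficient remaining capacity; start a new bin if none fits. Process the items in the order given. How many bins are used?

7 bins

Put 13 in bin 1; 11 remain.
Put 22 in bin 2; 2 remain.
Put 8 in bin 1; 3 remain.
Put 18 in bin 3; 6 remain.
Put 18 in bin 4; 6 remain.
Put 6 in bin 3; 0 remain.
Put 12 in bin 5; 12 remain.
Put 18 in bin 6; 6 remain.
Put 9 in bin 5; 3 remain.
Put 7 in bin 7; 17 remain.
Final bins: [13,8] [22] [18,6] [18] [12,9] [18] [7].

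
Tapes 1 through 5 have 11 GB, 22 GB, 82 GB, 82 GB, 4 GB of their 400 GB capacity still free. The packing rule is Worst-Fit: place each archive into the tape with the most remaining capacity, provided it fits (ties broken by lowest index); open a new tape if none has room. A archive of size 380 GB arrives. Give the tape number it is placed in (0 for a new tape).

0

No tape has ≥ 380 GB free, so a new tape is opened.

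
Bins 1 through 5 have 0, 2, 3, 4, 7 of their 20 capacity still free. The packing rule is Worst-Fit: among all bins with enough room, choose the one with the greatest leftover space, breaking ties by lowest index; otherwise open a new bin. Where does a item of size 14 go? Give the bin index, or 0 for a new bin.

0

No bin has ≥ 14 free, so a new bin is opened.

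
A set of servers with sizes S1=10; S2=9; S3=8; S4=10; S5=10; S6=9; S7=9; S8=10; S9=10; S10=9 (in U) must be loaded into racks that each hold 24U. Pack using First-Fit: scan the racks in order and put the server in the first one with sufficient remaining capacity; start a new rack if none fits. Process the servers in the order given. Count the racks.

5

Put S1 (10U) in rack 1; 14U remain.
Put S2 (9U) in rack 1; 5U remain.
Put S3 (8U) in rack 2; 16U remain.
Put S4 (10U) in rack 2; 6U remain.
Put S5 (10U) in rack 3; 14U remain.
Put S6 (9U) in rack 3; 5U remain.
Put S7 (9U) in rack 4; 15U remain.
Put S8 (10U) in rack 4; 5U remain.
Put S9 (10U) in rack 5; 14U remain.
Put S10 (9U) in rack 5; 5U remain.
Final racks: [10,9] [8,10] [10,9] [9,10] [10,9].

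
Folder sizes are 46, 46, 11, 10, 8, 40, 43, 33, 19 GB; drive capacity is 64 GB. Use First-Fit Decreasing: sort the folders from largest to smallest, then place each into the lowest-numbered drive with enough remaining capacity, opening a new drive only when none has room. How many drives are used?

5

Sorted descending: 46, 46, 43, 40, 33, 19, 11, 10, 8.
46 GB → drive 1 (remaining 18 GB)
46 GB → drive 2 (remaining 18 GB)
43 GB → drive 3 (remaining 21 GB)
40 GB → drive 4 (remaining 24 GB)
33 GB → drive 5 (remaining 31 GB)
19 GB → drive 3 (remaining 2 GB)
11 GB → drive 1 (remaining 7 GB)
10 GB → drive 2 (remaining 8 GB)
8 GB → drive 2 (remaining 0 GB)
Final drives: [46,11] [46,10,8] [43,19] [40] [33].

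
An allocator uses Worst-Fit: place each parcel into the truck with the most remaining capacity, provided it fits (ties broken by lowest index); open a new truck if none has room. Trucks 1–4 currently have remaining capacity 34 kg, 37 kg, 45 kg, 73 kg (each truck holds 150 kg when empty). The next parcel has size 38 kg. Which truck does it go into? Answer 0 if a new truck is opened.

Trucks with room: truck 3 (45 kg), truck 4 (73 kg).
Most room is truck 4 with 73 kg free.

4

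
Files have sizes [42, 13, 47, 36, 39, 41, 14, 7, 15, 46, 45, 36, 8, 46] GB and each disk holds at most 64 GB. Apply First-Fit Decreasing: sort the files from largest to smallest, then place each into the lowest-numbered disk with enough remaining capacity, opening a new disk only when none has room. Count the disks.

Sorted descending: 47, 46, 46, 45, 42, 41, 39, 36, 36, 15, 14, 13, 8, 7.
disk 1: place 47 GB, 17 GB left
disk 2: place 46 GB, 18 GB left
disk 3: place 46 GB, 18 GB left
disk 4: place 45 GB, 19 GB left
disk 5: place 42 GB, 22 GB left
disk 6: place 41 GB, 23 GB left
disk 7: place 39 GB, 25 GB left
disk 8: place 36 GB, 28 GB left
disk 9: place 36 GB, 28 GB left
disk 1: place 15 GB, 2 GB left
disk 2: place 14 GB, 4 GB left
disk 3: place 13 GB, 5 GB left
disk 4: place 8 GB, 11 GB left
disk 4: place 7 GB, 4 GB left
Final disks: [47,15] [46,14] [46,13] [45,8,7] [42] [41] [39] [36] [36].

9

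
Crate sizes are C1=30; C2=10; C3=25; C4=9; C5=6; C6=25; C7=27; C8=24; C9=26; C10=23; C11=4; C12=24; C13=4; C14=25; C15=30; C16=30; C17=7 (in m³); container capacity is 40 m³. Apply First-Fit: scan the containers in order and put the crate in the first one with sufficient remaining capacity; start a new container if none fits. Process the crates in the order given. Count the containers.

11 containers

Put C1 (30 m³) in container 1; 10 m³ remain.
Put C2 (10 m³) in container 1; 0 m³ remain.
Put C3 (25 m³) in container 2; 15 m³ remain.
Put C4 (9 m³) in container 2; 6 m³ remain.
Put C5 (6 m³) in container 2; 0 m³ remain.
Put C6 (25 m³) in container 3; 15 m³ remain.
Put C7 (27 m³) in container 4; 13 m³ remain.
Put C8 (24 m³) in container 5; 16 m³ remain.
Put C9 (26 m³) in container 6; 14 m³ remain.
Put C10 (23 m³) in container 7; 17 m³ remain.
Put C11 (4 m³) in container 3; 11 m³ remain.
Put C12 (24 m³) in container 8; 16 m³ remain.
Put C13 (4 m³) in container 3; 7 m³ remain.
Put C14 (25 m³) in container 9; 15 m³ remain.
Put C15 (30 m³) in container 10; 10 m³ remain.
Put C16 (30 m³) in container 11; 10 m³ remain.
Put C17 (7 m³) in container 3; 0 m³ remain.
Final containers: [30,10] [25,9,6] [25,4,4,7] [27] [24] [26] [23] [24] [25] [30] [30].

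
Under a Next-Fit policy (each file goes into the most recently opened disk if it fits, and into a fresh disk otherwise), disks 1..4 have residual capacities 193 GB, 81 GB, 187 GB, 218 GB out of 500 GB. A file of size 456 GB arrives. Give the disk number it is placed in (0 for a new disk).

0

Next-Fit only looks at disk 4, which has 218 GB free.
456 GB does not fit, so a new disk is opened.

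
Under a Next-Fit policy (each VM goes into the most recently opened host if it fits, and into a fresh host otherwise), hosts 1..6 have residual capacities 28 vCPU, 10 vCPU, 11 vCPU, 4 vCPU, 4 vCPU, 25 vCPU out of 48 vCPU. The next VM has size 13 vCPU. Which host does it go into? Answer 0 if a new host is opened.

Next-Fit only looks at host 6, which has 25 vCPU free.
13 vCPU fits there.

6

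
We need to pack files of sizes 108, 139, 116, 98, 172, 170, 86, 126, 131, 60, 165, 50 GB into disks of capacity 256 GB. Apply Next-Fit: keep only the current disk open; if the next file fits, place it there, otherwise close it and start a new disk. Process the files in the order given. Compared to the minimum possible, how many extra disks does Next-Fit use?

Next-Fit: [108,139] [116,98] [172] [170,86] [126] [131,60] [165,50] → 7 disks.
Total size 1421 GB; any packing needs at least ⌈1421/256⌉ = 6 disks.
An optimal packing achieves that bound: [172,60] [170,86] [165,50] [139,116] [131,108] [126,98] → 6 disks.
Excess: 7 − 6 = 1.

1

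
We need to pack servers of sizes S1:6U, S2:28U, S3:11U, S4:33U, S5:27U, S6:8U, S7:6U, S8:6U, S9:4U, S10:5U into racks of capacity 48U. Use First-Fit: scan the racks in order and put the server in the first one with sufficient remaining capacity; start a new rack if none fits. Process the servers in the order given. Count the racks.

Put S1 (6U) in rack 1; 42U remain.
Put S2 (28U) in rack 1; 14U remain.
Put S3 (11U) in rack 1; 3U remain.
Put S4 (33U) in rack 2; 15U remain.
Put S5 (27U) in rack 3; 21U remain.
Put S6 (8U) in rack 2; 7U remain.
Put S7 (6U) in rack 2; 1U remain.
Put S8 (6U) in rack 3; 15U remain.
Put S9 (4U) in rack 3; 11U remain.
Put S10 (5U) in rack 3; 6U remain.
Final racks: [6,28,11] [33,8,6] [27,6,4,5].

3 racks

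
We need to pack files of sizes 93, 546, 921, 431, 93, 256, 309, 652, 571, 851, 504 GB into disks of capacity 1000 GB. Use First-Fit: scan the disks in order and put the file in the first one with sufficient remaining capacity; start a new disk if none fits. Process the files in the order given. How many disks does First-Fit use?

7

93 GB → disk 1 (remaining 907 GB)
546 GB → disk 1 (remaining 361 GB)
921 GB → disk 2 (remaining 79 GB)
431 GB → disk 3 (remaining 569 GB)
93 GB → disk 1 (remaining 268 GB)
256 GB → disk 1 (remaining 12 GB)
309 GB → disk 3 (remaining 260 GB)
652 GB → disk 4 (remaining 348 GB)
571 GB → disk 5 (remaining 429 GB)
851 GB → disk 6 (remaining 149 GB)
504 GB → disk 7 (remaining 496 GB)
Final disks: [93,546,93,256] [921] [431,309] [652] [571] [851] [504].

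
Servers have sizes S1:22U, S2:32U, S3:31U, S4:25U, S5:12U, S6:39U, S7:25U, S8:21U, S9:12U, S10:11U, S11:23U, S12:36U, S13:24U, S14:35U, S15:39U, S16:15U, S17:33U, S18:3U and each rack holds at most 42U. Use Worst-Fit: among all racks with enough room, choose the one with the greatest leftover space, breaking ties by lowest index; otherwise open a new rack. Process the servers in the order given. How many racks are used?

S1 (22U) → rack 1 (remaining 20U)
S2 (32U) → rack 2 (remaining 10U)
S3 (31U) → rack 3 (remaining 11U)
S4 (25U) → rack 4 (remaining 17U)
S5 (12U) → rack 1 (remaining 8U)
S6 (39U) → rack 5 (remaining 3U)
S7 (25U) → rack 6 (remaining 17U)
S8 (21U) → rack 7 (remaining 21U)
S9 (12U) → rack 7 (remaining 9U)
S10 (11U) → rack 4 (remaining 6U)
S11 (23U) → rack 8 (remaining 19U)
S12 (36U) → rack 9 (remaining 6U)
S13 (24U) → rack 10 (remaining 18U)
S14 (35U) → rack 11 (remaining 7U)
S15 (39U) → rack 12 (remaining 3U)
S16 (15U) → rack 8 (remaining 4U)
S17 (33U) → rack 13 (remaining 9U)
S18 (3U) → rack 10 (remaining 15U)
Final racks: [22,12] [32] [31] [25,11] [39] [25] [21,12] [23,15] [36] [24,3] [35] [39] [33].

13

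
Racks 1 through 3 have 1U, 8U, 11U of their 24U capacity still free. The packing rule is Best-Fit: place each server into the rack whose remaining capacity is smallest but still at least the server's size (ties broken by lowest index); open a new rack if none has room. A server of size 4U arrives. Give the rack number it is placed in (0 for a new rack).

2

Racks with room: rack 2 (8U), rack 3 (11U).
Tightest fit is rack 2 with 8U free.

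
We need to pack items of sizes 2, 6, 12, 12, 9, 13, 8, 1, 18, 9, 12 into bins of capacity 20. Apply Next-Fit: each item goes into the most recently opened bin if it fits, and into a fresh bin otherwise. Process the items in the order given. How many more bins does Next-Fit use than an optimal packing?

2

Next-Fit: [2,6,12] [12] [9] [13] [8,1] [18] [9] [12] → 8 bins.
Total size 102; any packing needs at least ⌈102/20⌉ = 6 bins.
An optimal packing achieves that bound: [18,2] [13,6,1] [12,8] [12] [12] [9,9] → 6 bins.
Excess: 8 − 6 = 2.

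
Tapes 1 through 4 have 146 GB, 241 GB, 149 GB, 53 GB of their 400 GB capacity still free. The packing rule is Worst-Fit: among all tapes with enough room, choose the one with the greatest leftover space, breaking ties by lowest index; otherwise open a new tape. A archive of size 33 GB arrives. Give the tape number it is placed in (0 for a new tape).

Tapes with room: tape 1 (146 GB), tape 2 (241 GB), tape 3 (149 GB), tape 4 (53 GB).
Most room is tape 2 with 241 GB free.

2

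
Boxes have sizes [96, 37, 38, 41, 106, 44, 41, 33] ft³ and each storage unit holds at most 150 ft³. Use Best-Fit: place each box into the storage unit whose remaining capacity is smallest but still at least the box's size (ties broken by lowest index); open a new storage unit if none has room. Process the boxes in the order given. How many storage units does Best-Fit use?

4

96 ft³ → storage unit 1 (remaining 54 ft³)
37 ft³ → storage unit 1 (remaining 17 ft³)
38 ft³ → storage unit 2 (remaining 112 ft³)
41 ft³ → storage unit 2 (remaining 71 ft³)
106 ft³ → storage unit 3 (remaining 44 ft³)
44 ft³ → storage unit 3 (remaining 0 ft³)
41 ft³ → storage unit 2 (remaining 30 ft³)
33 ft³ → storage unit 4 (remaining 117 ft³)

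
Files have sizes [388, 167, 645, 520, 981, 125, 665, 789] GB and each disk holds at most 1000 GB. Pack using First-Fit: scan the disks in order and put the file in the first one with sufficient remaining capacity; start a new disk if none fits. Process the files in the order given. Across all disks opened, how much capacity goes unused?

disk 1: place 388 GB, 612 GB left
disk 1: place 167 GB, 445 GB left
disk 2: place 645 GB, 355 GB left
disk 3: place 520 GB, 480 GB left
disk 4: place 981 GB, 19 GB left
disk 1: place 125 GB, 320 GB left
disk 5: place 665 GB, 335 GB left
disk 6: place 789 GB, 211 GB left
6 disks × 1000 GB = 6000 GB; used 4280 GB; unused 1720 GB.

1720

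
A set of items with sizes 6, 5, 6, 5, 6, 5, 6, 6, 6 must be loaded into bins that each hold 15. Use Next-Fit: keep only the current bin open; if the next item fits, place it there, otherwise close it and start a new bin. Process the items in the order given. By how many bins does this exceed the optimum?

1

Next-Fit: [6,5] [6,5] [6,5] [6,6] [6] → 5 bins.
Total size 51; any packing needs at least ⌈51/15⌉ = 4 bins.
An optimal packing achieves that bound: [6,6] [6,6] [6,6] [5,5,5] → 4 bins.
Excess: 5 − 4 = 1.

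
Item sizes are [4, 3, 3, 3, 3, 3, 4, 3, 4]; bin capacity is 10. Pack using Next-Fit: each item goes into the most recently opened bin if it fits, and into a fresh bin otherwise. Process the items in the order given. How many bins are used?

4 → bin 1 (remaining 6)
3 → bin 1 (remaining 3)
3 → bin 1 (remaining 0)
3 → bin 2 (remaining 7)
3 → bin 2 (remaining 4)
3 → bin 2 (remaining 1)
4 → bin 3 (remaining 6)
3 → bin 3 (remaining 3)
4 → bin 4 (remaining 6)
Final bins: [4,3,3] [3,3,3] [4,3] [4].

4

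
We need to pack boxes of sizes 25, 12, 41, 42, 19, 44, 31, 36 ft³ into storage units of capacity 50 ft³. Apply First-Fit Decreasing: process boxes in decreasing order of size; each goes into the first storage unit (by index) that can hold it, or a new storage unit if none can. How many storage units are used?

Sorted descending: 44, 42, 41, 36, 31, 25, 19, 12.
Put 44 ft³ in storage unit 1; 6 ft³ remain.
Put 42 ft³ in storage unit 2; 8 ft³ remain.
Put 41 ft³ in storage unit 3; 9 ft³ remain.
Put 36 ft³ in storage unit 4; 14 ft³ remain.
Put 31 ft³ in storage unit 5; 19 ft³ remain.
Put 25 ft³ in storage unit 6; 25 ft³ remain.
Put 19 ft³ in storage unit 5; 0 ft³ remain.
Put 12 ft³ in storage unit 4; 2 ft³ remain.

6 storage units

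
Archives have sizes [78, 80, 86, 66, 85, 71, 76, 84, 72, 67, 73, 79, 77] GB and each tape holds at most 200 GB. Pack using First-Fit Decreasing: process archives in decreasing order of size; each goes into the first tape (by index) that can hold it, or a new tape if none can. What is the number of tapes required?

Sorted descending: 86, 85, 84, 80, 79, 78, 77, 76, 73, 72, 71, 67, 66.
tape 1: place 86 GB, 114 GB left
tape 1: place 85 GB, 29 GB left
tape 2: place 84 GB, 116 GB left
tape 2: place 80 GB, 36 GB left
tape 3: place 79 GB, 121 GB left
tape 3: place 78 GB, 43 GB left
tape 4: place 77 GB, 123 GB left
tape 4: place 76 GB, 47 GB left
tape 5: place 73 GB, 127 GB left
tape 5: place 72 GB, 55 GB left
tape 6: place 71 GB, 129 GB left
tape 6: place 67 GB, 62 GB left
tape 7: place 66 GB, 134 GB left

7 tapes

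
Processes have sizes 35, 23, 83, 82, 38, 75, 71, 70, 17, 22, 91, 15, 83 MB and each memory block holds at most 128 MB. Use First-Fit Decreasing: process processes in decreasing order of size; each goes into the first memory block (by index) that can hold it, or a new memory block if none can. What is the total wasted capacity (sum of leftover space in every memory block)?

Sorted descending: 91, 83, 83, 82, 75, 71, 70, 38, 35, 23, 22, 17, 15.
Put 91 MB in memory block 1; 37 MB remain.
Put 83 MB in memory block 2; 45 MB remain.
Put 83 MB in memory block 3; 45 MB remain.
Put 82 MB in memory block 4; 46 MB remain.
Put 75 MB in memory block 5; 53 MB remain.
Put 71 MB in memory block 6; 57 MB remain.
Put 70 MB in memory block 7; 58 MB remain.
Put 38 MB in memory block 2; 7 MB remain.
Put 35 MB in memory block 1; 2 MB remain.
Put 23 MB in memory block 3; 22 MB remain.
Put 22 MB in memory block 3; 0 MB remain.
Put 17 MB in memory block 4; 29 MB remain.
Put 15 MB in memory block 4; 14 MB remain.
7 memory blocks × 128 MB = 896 MB; used 705 MB; unused 191 MB.

191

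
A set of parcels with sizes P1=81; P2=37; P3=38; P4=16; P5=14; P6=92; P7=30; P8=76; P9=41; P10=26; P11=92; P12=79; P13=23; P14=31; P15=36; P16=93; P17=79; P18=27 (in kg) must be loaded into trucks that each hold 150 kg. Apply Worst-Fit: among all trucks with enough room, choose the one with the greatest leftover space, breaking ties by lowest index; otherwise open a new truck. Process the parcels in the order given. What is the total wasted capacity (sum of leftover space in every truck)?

289

P1 (81 kg) → truck 1 (remaining 69 kg)
P2 (37 kg) → truck 1 (remaining 32 kg)
P3 (38 kg) → truck 2 (remaining 112 kg)
P4 (16 kg) → truck 2 (remaining 96 kg)
P5 (14 kg) → truck 2 (remaining 82 kg)
P6 (92 kg) → truck 3 (remaining 58 kg)
P7 (30 kg) → truck 2 (remaining 52 kg)
P8 (76 kg) → truck 4 (remaining 74 kg)
P9 (41 kg) → truck 4 (remaining 33 kg)
P10 (26 kg) → truck 3 (remaining 32 kg)
P11 (92 kg) → truck 5 (remaining 58 kg)
P12 (79 kg) → truck 6 (remaining 71 kg)
P13 (23 kg) → truck 6 (remaining 48 kg)
P14 (31 kg) → truck 5 (remaining 27 kg)
P15 (36 kg) → truck 2 (remaining 16 kg)
P16 (93 kg) → truck 7 (remaining 57 kg)
P17 (79 kg) → truck 8 (remaining 71 kg)
P18 (27 kg) → truck 8 (remaining 44 kg)
8 trucks × 150 kg = 1200 kg; used 911 kg; unused 289 kg.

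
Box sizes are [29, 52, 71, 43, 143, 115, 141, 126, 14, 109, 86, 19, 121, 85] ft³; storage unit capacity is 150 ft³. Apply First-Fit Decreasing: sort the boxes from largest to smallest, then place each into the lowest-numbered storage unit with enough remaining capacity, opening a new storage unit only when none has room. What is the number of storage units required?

9 storage units

Sorted descending: 143, 141, 126, 121, 115, 109, 86, 85, 71, 52, 43, 29, 19, 14.
storage unit 1: place 143 ft³, 7 ft³ left
storage unit 2: place 141 ft³, 9 ft³ left
storage unit 3: place 126 ft³, 24 ft³ left
storage unit 4: place 121 ft³, 29 ft³ left
storage unit 5: place 115 ft³, 35 ft³ left
storage unit 6: place 109 ft³, 41 ft³ left
storage unit 7: place 86 ft³, 64 ft³ left
storage unit 8: place 85 ft³, 65 ft³ left
storage unit 9: place 71 ft³, 79 ft³ left
storage unit 7: place 52 ft³, 12 ft³ left
storage unit 8: place 43 ft³, 22 ft³ left
storage unit 4: place 29 ft³, 0 ft³ left
storage unit 3: place 19 ft³, 5 ft³ left
storage unit 5: place 14 ft³, 21 ft³ left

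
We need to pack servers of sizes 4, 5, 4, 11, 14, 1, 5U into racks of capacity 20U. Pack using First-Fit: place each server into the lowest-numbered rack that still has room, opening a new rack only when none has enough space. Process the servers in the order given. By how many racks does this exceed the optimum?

First-Fit: [4,5,4,1,5] [11] [14] → 3 racks.
Total size 44U; any packing needs at least ⌈44/20⌉ = 3 racks.
So 3 is already optimal.

0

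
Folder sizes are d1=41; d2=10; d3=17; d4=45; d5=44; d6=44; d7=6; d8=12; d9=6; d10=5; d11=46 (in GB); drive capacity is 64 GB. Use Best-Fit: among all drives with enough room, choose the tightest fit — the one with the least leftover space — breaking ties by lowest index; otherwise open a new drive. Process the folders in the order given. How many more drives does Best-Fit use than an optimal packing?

Best-Fit: [41,10,6,6] [17,45] [44,12,5] [44] [46] → 5 drives.
Total size 276 GB; any packing needs at least ⌈276/64⌉ = 5 drives.
So 5 is already optimal.

0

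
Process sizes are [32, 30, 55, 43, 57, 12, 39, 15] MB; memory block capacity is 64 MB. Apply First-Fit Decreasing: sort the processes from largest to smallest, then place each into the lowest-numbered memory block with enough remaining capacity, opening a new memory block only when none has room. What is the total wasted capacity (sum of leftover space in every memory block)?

37

Sorted descending: 57, 55, 43, 39, 32, 30, 15, 12.
Put 57 MB in memory block 1; 7 MB remain.
Put 55 MB in memory block 2; 9 MB remain.
Put 43 MB in memory block 3; 21 MB remain.
Put 39 MB in memory block 4; 25 MB remain.
Put 32 MB in memory block 5; 32 MB remain.
Put 30 MB in memory block 5; 2 MB remain.
Put 15 MB in memory block 3; 6 MB remain.
Put 12 MB in memory block 4; 13 MB remain.
5 memory blocks × 64 MB = 320 MB; used 283 MB; unused 37 MB.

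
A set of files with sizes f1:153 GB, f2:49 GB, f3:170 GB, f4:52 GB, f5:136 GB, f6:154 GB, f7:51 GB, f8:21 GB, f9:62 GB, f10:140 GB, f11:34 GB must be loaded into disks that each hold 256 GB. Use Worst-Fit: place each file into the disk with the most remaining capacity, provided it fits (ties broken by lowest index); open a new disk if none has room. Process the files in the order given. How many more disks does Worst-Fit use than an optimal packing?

0

Worst-Fit: [153,49] [170,52] [136,51] [154,21,62] [140,34] → 5 disks.
5 files exceed 128 GB (half the capacity), and no two of those can share a disk, so at least 5 disks are needed.
So 5 is already optimal.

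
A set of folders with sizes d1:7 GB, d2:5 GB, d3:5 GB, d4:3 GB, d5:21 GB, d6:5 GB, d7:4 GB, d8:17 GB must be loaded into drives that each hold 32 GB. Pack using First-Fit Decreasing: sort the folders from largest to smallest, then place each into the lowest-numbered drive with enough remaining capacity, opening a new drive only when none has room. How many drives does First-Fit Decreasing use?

Sorted descending: 21, 17, 7, 5, 5, 5, 4, 3.
drive 1: place 21 GB, 11 GB left
drive 2: place 17 GB, 15 GB left
drive 1: place 7 GB, 4 GB left
drive 2: place 5 GB, 10 GB left
drive 2: place 5 GB, 5 GB left
drive 2: place 5 GB, 0 GB left
drive 1: place 4 GB, 0 GB left
drive 3: place 3 GB, 29 GB left
Final drives: [21,7,4] [17,5,5,5] [3].

3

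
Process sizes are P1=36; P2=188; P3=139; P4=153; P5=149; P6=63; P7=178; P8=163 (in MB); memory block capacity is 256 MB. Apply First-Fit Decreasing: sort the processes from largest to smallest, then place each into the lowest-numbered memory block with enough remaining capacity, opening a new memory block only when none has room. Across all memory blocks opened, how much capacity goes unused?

467

Sorted descending: 188, 178, 163, 153, 149, 139, 63, 36.
188 MB → memory block 1 (remaining 68 MB)
178 MB → memory block 2 (remaining 78 MB)
163 MB → memory block 3 (remaining 93 MB)
153 MB → memory block 4 (remaining 103 MB)
149 MB → memory block 5 (remaining 107 MB)
139 MB → memory block 6 (remaining 117 MB)
63 MB → memory block 1 (remaining 5 MB)
36 MB → memory block 2 (remaining 42 MB)
6 memory blocks × 256 MB = 1536 MB; used 1069 MB; unused 467 MB.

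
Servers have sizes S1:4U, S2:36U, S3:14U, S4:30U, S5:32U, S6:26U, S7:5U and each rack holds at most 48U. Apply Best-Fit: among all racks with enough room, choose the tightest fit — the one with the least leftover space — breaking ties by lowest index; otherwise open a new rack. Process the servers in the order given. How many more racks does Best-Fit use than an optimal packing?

Best-Fit: [4,36,5] [14,30] [32] [26] → 4 racks.
Total size 147U; any packing needs at least ⌈147/48⌉ = 4 racks.
So 4 is already optimal.

0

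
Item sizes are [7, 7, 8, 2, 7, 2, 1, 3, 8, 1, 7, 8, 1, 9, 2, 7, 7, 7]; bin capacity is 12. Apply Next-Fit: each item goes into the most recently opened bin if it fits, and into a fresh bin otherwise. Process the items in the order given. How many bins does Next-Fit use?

11

Put 7 in bin 1; 5 remain.
Put 7 in bin 2; 5 remain.
Put 8 in bin 3; 4 remain.
Put 2 in bin 3; 2 remain.
Put 7 in bin 4; 5 remain.
Put 2 in bin 4; 3 remain.
Put 1 in bin 4; 2 remain.
Put 3 in bin 5; 9 remain.
Put 8 in bin 5; 1 remain.
Put 1 in bin 5; 0 remain.
Put 7 in bin 6; 5 remain.
Put 8 in bin 7; 4 remain.
Put 1 in bin 7; 3 remain.
Put 9 in bin 8; 3 remain.
Put 2 in bin 8; 1 remain.
Put 7 in bin 9; 5 remain.
Put 7 in bin 10; 5 remain.
Put 7 in bin 11; 5 remain.
Final bins: [7] [7] [8,2] [7,2,1] [3,8,1] [7] [8,1] [9,2] [7] [7] [7].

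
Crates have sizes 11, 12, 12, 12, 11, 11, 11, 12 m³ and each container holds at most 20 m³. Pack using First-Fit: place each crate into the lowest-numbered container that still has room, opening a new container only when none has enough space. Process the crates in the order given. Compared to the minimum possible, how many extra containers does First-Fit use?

First-Fit: [11] [12] [12] [12] [11] [11] [11] [12] → 8 containers.
8 crates exceed 10 m³ (half the capacity), and no two of those can share a container, so at least 8 containers are needed.
So 8 is already optimal.

0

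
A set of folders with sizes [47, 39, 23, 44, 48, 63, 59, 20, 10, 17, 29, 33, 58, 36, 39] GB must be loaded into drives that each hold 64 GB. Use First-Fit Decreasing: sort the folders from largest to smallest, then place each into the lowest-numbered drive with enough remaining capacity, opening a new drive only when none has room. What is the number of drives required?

10

Sorted descending: 63, 59, 58, 48, 47, 44, 39, 39, 36, 33, 29, 23, 20, 17, 10.
drive 1: place 63 GB, 1 GB left
drive 2: place 59 GB, 5 GB left
drive 3: place 58 GB, 6 GB left
drive 4: place 48 GB, 16 GB left
drive 5: place 47 GB, 17 GB left
drive 6: place 44 GB, 20 GB left
drive 7: place 39 GB, 25 GB left
drive 8: place 39 GB, 25 GB left
drive 9: place 36 GB, 28 GB left
drive 10: place 33 GB, 31 GB left
drive 10: place 29 GB, 2 GB left
drive 7: place 23 GB, 2 GB left
drive 6: place 20 GB, 0 GB left
drive 5: place 17 GB, 0 GB left
drive 4: place 10 GB, 6 GB left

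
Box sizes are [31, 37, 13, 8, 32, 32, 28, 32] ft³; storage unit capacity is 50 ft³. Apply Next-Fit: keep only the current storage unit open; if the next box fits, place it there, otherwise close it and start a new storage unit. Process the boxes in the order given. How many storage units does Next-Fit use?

6 storage units

Put 31 ft³ in storage unit 1; 19 ft³ remain.
Put 37 ft³ in storage unit 2; 13 ft³ remain.
Put 13 ft³ in storage unit 2; 0 ft³ remain.
Put 8 ft³ in storage unit 3; 42 ft³ remain.
Put 32 ft³ in storage unit 3; 10 ft³ remain.
Put 32 ft³ in storage unit 4; 18 ft³ remain.
Put 28 ft³ in storage unit 5; 22 ft³ remain.
Put 32 ft³ in storage unit 6; 18 ft³ remain.
Final storage units: [31] [37,13] [8,32] [32] [28] [32].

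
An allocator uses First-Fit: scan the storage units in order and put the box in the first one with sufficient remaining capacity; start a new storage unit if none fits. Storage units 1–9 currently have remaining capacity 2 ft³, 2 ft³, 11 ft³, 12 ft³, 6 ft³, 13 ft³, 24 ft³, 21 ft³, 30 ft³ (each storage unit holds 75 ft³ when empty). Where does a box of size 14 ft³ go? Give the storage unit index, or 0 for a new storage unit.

7

Storage units with room: storage unit 7 (24 ft³), storage unit 8 (21 ft³), storage unit 9 (30 ft³).
The first with room is storage unit 7.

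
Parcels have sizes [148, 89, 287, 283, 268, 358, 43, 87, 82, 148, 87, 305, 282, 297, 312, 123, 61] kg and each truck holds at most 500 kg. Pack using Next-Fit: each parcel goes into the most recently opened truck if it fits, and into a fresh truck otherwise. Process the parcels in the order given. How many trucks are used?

148 kg → truck 1 (remaining 352 kg)
89 kg → truck 1 (remaining 263 kg)
287 kg → truck 2 (remaining 213 kg)
283 kg → truck 3 (remaining 217 kg)
268 kg → truck 4 (remaining 232 kg)
358 kg → truck 5 (remaining 142 kg)
43 kg → truck 5 (remaining 99 kg)
87 kg → truck 5 (remaining 12 kg)
82 kg → truck 6 (remaining 418 kg)
148 kg → truck 6 (remaining 270 kg)
87 kg → truck 6 (remaining 183 kg)
305 kg → truck 7 (remaining 195 kg)
282 kg → truck 8 (remaining 218 kg)
297 kg → truck 9 (remaining 203 kg)
312 kg → truck 10 (remaining 188 kg)
123 kg → truck 10 (remaining 65 kg)
61 kg → truck 10 (remaining 4 kg)
Final trucks: [148,89] [287] [283] [268] [358,43,87] [82,148,87] [305] [282] [297] [312,123,61].

10 trucks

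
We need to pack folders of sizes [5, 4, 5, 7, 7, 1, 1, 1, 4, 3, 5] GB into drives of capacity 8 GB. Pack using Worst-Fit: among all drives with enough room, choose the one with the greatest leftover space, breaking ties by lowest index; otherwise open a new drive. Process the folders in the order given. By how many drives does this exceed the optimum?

Worst-Fit: [5,1] [4,1,1] [5] [7] [7] [4,3] [5] → 7 drives.
Total size 43 GB; any packing needs at least ⌈43/8⌉ = 6 drives.
An optimal packing achieves that bound: [7,1] [7,1] [5,3] [5,1] [5] [4,4] → 6 drives.
Excess: 7 − 6 = 1.

1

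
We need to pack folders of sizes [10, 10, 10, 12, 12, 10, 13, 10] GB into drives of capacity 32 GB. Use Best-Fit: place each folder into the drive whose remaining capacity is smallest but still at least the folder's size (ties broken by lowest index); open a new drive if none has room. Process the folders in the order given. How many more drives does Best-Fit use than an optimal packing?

Best-Fit: [10,10,10] [12,12] [10,13] [10] → 4 drives.
Total size 87 GB; any packing needs at least ⌈87/32⌉ = 3 drives.
An optimal packing achieves that bound: [13,12] [12,10,10] [10,10,10] → 3 drives.
Excess: 4 − 3 = 1.

1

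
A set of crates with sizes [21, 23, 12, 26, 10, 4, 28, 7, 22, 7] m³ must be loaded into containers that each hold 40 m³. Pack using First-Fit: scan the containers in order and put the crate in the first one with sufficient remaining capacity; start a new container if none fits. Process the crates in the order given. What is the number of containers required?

Put 21 m³ in container 1; 19 m³ remain.
Put 23 m³ in container 2; 17 m³ remain.
Put 12 m³ in container 1; 7 m³ remain.
Put 26 m³ in container 3; 14 m³ remain.
Put 10 m³ in container 2; 7 m³ remain.
Put 4 m³ in container 1; 3 m³ remain.
Put 28 m³ in container 4; 12 m³ remain.
Put 7 m³ in container 2; 0 m³ remain.
Put 22 m³ in container 5; 18 m³ remain.
Put 7 m³ in container 3; 7 m³ remain.

5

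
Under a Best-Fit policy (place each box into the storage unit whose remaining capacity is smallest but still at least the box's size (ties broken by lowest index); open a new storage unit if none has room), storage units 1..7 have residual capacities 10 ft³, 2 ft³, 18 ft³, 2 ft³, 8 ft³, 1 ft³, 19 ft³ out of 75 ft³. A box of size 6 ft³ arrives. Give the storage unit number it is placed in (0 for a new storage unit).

Storage units with room: storage unit 1 (10 ft³), storage unit 3 (18 ft³), storage unit 5 (8 ft³), storage unit 7 (19 ft³).
Tightest fit is storage unit 5 with 8 ft³ free.

5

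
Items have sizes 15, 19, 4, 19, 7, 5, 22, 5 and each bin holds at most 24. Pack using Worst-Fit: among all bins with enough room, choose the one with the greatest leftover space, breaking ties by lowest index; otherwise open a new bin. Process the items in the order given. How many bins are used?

15 → bin 1 (remaining 9)
19 → bin 2 (remaining 5)
4 → bin 1 (remaining 5)
19 → bin 3 (remaining 5)
7 → bin 4 (remaining 17)
5 → bin 4 (remaining 12)
22 → bin 5 (remaining 2)
5 → bin 4 (remaining 7)
Final bins: [15,4] [19] [19] [7,5,5] [22].

5 bins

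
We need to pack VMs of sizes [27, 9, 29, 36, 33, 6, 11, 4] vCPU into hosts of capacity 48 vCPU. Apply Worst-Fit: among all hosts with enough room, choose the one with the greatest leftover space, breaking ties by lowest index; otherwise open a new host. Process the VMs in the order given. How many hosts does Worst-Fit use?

27 vCPU → host 1 (remaining 21 vCPU)
9 vCPU → host 1 (remaining 12 vCPU)
29 vCPU → host 2 (remaining 19 vCPU)
36 vCPU → host 3 (remaining 12 vCPU)
33 vCPU → host 4 (remaining 15 vCPU)
6 vCPU → host 2 (remaining 13 vCPU)
11 vCPU → host 4 (remaining 4 vCPU)
4 vCPU → host 2 (remaining 9 vCPU)

4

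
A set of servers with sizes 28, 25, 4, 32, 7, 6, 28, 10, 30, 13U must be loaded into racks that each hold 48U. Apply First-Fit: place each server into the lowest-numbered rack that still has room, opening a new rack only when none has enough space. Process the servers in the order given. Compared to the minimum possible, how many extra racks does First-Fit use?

First-Fit: [28,4,7,6] [25,10,13] [32] [28] [30] → 5 racks.
5 servers exceed 24U (half the capacity), and no two of those can share a rack, so at least 5 racks are needed.
So 5 is already optimal.

0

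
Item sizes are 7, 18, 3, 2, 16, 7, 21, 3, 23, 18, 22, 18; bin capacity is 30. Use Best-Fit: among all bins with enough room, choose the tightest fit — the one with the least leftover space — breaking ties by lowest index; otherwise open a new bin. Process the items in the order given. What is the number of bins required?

Put 7 in bin 1; 23 remain.
Put 18 in bin 1; 5 remain.
Put 3 in bin 1; 2 remain.
Put 2 in bin 1; 0 remain.
Put 16 in bin 2; 14 remain.
Put 7 in bin 2; 7 remain.
Put 21 in bin 3; 9 remain.
Put 3 in bin 2; 4 remain.
Put 23 in bin 4; 7 remain.
Put 18 in bin 5; 12 remain.
Put 22 in bin 6; 8 remain.
Put 18 in bin 7; 12 remain.
Final bins: [7,18,3,2] [16,7,3] [21] [23] [18] [22] [18].

7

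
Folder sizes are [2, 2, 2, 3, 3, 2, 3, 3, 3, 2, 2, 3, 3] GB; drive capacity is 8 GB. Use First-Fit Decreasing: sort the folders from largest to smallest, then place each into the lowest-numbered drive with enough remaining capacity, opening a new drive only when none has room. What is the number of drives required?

Sorted descending: 3, 3, 3, 3, 3, 3, 3, 2, 2, 2, 2, 2, 2.
drive 1: place 3 GB, 5 GB left
drive 1: place 3 GB, 2 GB left
drive 2: place 3 GB, 5 GB left
drive 2: place 3 GB, 2 GB left
drive 3: place 3 GB, 5 GB left
drive 3: place 3 GB, 2 GB left
drive 4: place 3 GB, 5 GB left
drive 1: place 2 GB, 0 GB left
drive 2: place 2 GB, 0 GB left
drive 3: place 2 GB, 0 GB left
drive 4: place 2 GB, 3 GB left
drive 4: place 2 GB, 1 GB left
drive 5: place 2 GB, 6 GB left
Final drives: [3,3,2] [3,3,2] [3,3,2] [3,2,2] [2].

5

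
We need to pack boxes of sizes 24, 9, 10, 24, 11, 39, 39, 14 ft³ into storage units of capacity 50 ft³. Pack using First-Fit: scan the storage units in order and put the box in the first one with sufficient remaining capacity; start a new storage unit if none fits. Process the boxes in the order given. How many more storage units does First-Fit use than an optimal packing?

0

First-Fit: [24,9,10] [24,11,14] [39] [39] → 4 storage units.
Total size 170 ft³; any packing needs at least ⌈170/50⌉ = 4 storage units.
So 4 is already optimal.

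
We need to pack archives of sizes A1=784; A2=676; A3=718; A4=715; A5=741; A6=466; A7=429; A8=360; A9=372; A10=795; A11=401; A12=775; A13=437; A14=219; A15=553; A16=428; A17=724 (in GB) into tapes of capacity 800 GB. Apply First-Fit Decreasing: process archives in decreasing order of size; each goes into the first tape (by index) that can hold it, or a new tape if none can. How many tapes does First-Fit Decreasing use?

Sorted descending: 795, 784, 775, 741, 724, 718, 715, 676, 553, 466, 437, 429, 428, 401, 372, 360, 219.
795 GB → tape 1 (remaining 5 GB)
784 GB → tape 2 (remaining 16 GB)
775 GB → tape 3 (remaining 25 GB)
741 GB → tape 4 (remaining 59 GB)
724 GB → tape 5 (remaining 76 GB)
718 GB → tape 6 (remaining 82 GB)
715 GB → tape 7 (remaining 85 GB)
676 GB → tape 8 (remaining 124 GB)
553 GB → tape 9 (remaining 247 GB)
466 GB → tape 10 (remaining 334 GB)
437 GB → tape 11 (remaining 363 GB)
429 GB → tape 12 (remaining 371 GB)
428 GB → tape 13 (remaining 372 GB)
401 GB → tape 14 (remaining 399 GB)
372 GB → tape 13 (remaining 0 GB)
360 GB → tape 11 (remaining 3 GB)
219 GB → tape 9 (remaining 28 GB)

14 tapes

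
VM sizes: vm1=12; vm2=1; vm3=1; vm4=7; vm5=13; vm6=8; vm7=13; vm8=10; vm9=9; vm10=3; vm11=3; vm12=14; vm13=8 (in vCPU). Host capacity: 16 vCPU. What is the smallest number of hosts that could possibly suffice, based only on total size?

Total size = 12 + 1 + 1 + 7 + 13 + 8 + 13 + 10 + 9 + 3 + 3 + 14 + 8 = 102 vCPU.
⌈102 / 16⌉ = 7.

7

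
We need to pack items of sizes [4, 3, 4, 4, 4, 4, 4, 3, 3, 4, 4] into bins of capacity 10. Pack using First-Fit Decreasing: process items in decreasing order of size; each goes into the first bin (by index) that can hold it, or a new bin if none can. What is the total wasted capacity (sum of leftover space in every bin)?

9

Sorted descending: 4, 4, 4, 4, 4, 4, 4, 4, 3, 3, 3.
4 → bin 1 (remaining 6)
4 → bin 1 (remaining 2)
4 → bin 2 (remaining 6)
4 → bin 2 (remaining 2)
4 → bin 3 (remaining 6)
4 → bin 3 (remaining 2)
4 → bin 4 (remaining 6)
4 → bin 4 (remaining 2)
3 → bin 5 (remaining 7)
3 → bin 5 (remaining 4)
3 → bin 5 (remaining 1)
5 bins × 10 = 50; used 41; unused 9.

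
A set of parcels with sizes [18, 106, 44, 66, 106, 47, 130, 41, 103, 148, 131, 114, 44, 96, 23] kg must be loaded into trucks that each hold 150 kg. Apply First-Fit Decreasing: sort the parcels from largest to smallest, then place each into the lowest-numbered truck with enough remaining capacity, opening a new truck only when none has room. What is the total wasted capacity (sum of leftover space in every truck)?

Sorted descending: 148, 131, 130, 114, 106, 106, 103, 96, 66, 47, 44, 44, 41, 23, 18.
Put 148 kg in truck 1; 2 kg remain.
Put 131 kg in truck 2; 19 kg remain.
Put 130 kg in truck 3; 20 kg remain.
Put 114 kg in truck 4; 36 kg remain.
Put 106 kg in truck 5; 44 kg remain.
Put 106 kg in truck 6; 44 kg remain.
Put 103 kg in truck 7; 47 kg remain.
Put 96 kg in truck 8; 54 kg remain.
Put 66 kg in truck 9; 84 kg remain.
Put 47 kg in truck 7; 0 kg remain.
Put 44 kg in truck 5; 0 kg remain.
Put 44 kg in truck 6; 0 kg remain.
Put 41 kg in truck 8; 13 kg remain.
Put 23 kg in truck 4; 13 kg remain.
Put 18 kg in truck 2; 1 kg remain.
9 trucks × 150 kg = 1350 kg; used 1217 kg; unused 133 kg.

133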